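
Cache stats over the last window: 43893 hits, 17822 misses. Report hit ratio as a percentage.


Formula: hit rate = hits / (hits + misses) * 100
hit rate = 43893 / (43893 + 17822) * 100
hit rate = 43893 / 61715 * 100
hit rate = 71.12%

71.12%


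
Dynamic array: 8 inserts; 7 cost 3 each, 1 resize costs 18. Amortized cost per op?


Formula: Amortized cost = Total cost / Operations
Total cost = (7 * 3) + (1 * 18)
Total cost = 21 + 18 = 39
Amortized = 39 / 8 = 4.875

4.875


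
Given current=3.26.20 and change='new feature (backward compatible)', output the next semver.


Current: 3.26.20
Change category: 'new feature (backward compatible)' → minor bump
SemVer rule: minor bump → increment MINOR, reset PATCH to 0 (MAJOR unchanged)
New: 3.27.0

3.27.0


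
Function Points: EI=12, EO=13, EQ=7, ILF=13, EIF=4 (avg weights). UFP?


UFP = EI*4 + EO*5 + EQ*4 + ILF*10 + EIF*7
UFP = 12*4 + 13*5 + 7*4 + 13*10 + 4*7
UFP = 48 + 65 + 28 + 130 + 28
UFP = 299

299


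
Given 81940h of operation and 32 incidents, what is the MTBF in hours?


Formula: MTBF = Total operating time / Number of failures
MTBF = 81940 / 32
MTBF = 2560.63 hours

2560.63 hours


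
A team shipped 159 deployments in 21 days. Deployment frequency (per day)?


Formula: deployments per day = releases / days
= 159 / 21
= 7.571 deploys/day
(equivalently, 53.0 deploys/week)

7.571 deploys/day


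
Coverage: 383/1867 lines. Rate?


Coverage = covered / total * 100
Coverage = 383 / 1867 * 100
Coverage = 20.51%

20.51%


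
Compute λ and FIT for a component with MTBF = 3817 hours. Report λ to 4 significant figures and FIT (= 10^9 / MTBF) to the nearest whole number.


Formula: λ = 1 / MTBF; FIT = λ × 1e9 = 1e9 / MTBF
λ = 1 / 3817 ≈ 2.620e-04 failures/hour
FIT = 1e9 / 3817 ≈ 261986 failures per 1e9 hours (nearest whole number)

λ = 2.620e-04 /h, FIT = 261986


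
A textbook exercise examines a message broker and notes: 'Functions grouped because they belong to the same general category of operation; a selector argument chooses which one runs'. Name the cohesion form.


Reasoning: Grouped by category of activity, not by data or sequence
Type: Logical cohesion

Logical cohesion


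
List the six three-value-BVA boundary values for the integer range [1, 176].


Range: [1, 176]
Boundaries: just below min, min, min+1, max-1, max, just above max
Values: [0, 1, 2, 175, 176, 177]

[0, 1, 2, 175, 176, 177]


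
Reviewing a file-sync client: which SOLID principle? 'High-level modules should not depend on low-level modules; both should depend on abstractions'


This describes the Dependency Inversion Principle (DIP)

Dependency Inversion Principle (DIP)


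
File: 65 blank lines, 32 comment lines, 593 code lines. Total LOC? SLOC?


Total LOC = blank + comment + code
Total LOC = 65 + 32 + 593 = 690
SLOC (source only) = code = 593

Total LOC: 690, SLOC: 593


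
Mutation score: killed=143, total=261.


Mutation score = killed / total * 100
Mutation score = 143 / 261 * 100
Mutation score = 54.79%

54.79%


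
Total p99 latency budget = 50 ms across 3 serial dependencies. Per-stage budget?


Formula: per_stage = total_budget / stages
per_stage = 50 / 3
per_stage = 16.67 ms

16.67 ms


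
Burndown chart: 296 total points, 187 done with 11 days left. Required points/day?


Formula: Required rate = Remaining points / Days left
Remaining = 296 - 187 = 109 points
Required rate = 109 / 11 = 9.91 points/day

9.91 points/day


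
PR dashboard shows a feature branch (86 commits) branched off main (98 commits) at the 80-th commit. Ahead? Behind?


Common ancestor: commit #80
feature commits after divergence: 86 - 80 = 6
main commits after divergence: 98 - 80 = 18
feature is 6 commits ahead of main
main is 18 commits ahead of feature

feature ahead: 6, main ahead: 18


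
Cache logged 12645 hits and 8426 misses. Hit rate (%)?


Formula: hit rate = hits / (hits + misses) * 100
hit rate = 12645 / (12645 + 8426) * 100
hit rate = 12645 / 21071 * 100
hit rate = 60.01%

60.01%


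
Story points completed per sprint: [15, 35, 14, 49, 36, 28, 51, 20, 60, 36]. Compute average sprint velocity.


Formula: Avg velocity = Total points / Number of sprints
Points: [15, 35, 14, 49, 36, 28, 51, 20, 60, 36]
Sum = 15 + 35 + 14 + 49 + 36 + 28 + 51 + 20 + 60 + 36 = 344
Avg velocity = 344 / 10 = 34.4 points/sprint

34.4 points/sprint


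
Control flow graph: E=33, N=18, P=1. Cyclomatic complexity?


Formula: V(G) = E - N + 2P
V(G) = 33 - 18 + 2*1
V(G) = 15 + 2
V(G) = 17

17


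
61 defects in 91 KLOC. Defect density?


Defect density = defects / KLOC
Defect density = 61 / 91
Defect density = 0.67 defects/KLOC

0.67 defects/KLOC


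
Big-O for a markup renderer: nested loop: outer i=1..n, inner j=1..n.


Reasoning: n iterations times n iterations
Complexity: O(n^2)

O(n^2)


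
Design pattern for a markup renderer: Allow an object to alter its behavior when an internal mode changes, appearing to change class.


This matches the State pattern

State


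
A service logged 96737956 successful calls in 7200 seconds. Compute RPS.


Formula: throughput = requests / seconds
throughput = 96737956 / 7200
throughput = 13435.83 requests/second

13435.83 requests/second


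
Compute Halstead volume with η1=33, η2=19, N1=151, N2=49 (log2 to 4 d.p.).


Formula: V = N * log2(η), where N = N1 + N2 and η = η1 + η2
η = 33 + 19 = 52
N = 151 + 49 = 200
log2(52) ≈ 5.7004
V = 200 * 5.7004 = 1140.08

1140.08


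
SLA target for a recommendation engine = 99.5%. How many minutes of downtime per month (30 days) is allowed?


Formula: allowed downtime = period * (100 - SLA) / 100
Period (month (30 days)) = 43200 minutes
Unavailability fraction = (100 - 99.5) / 100
Allowed downtime = 43200 * (100 - 99.5) / 100
Allowed downtime = 216.0 minutes

216.0 minutes


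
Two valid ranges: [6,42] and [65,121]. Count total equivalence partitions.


Valid ranges: [6,42] and [65,121]
Class 1: x < 6 — invalid
Class 2: 6 ≤ x ≤ 42 — valid
Class 3: 42 < x < 65 — invalid (gap between ranges)
Class 4: 65 ≤ x ≤ 121 — valid
Class 5: x > 121 — invalid
Total equivalence classes: 5

5 equivalence classes


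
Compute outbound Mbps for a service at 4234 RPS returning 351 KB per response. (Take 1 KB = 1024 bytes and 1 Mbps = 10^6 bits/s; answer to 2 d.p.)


Formula: Mbps = payload_bytes * RPS * 8 / 1e6
Payload per request = 351 KB = 351 * 1024 = 359424 bytes
Total bytes/sec = 359424 * 4234 = 1521801216
Total bits/sec = 1521801216 * 8 = 12174409728
Mbps = 12174409728 / 1e6 = 12174.41

12174.41 Mbps


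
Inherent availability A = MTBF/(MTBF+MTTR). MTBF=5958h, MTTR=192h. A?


Availability = MTBF / (MTBF + MTTR)
Availability = 5958 / (5958 + 192)
Availability = 5958 / 6150
Availability = 96.878%

96.878%


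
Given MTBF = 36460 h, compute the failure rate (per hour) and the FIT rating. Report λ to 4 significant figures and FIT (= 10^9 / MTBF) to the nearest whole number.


Formula: λ = 1 / MTBF; FIT = λ × 1e9 = 1e9 / MTBF
λ = 1 / 36460 ≈ 2.743e-05 failures/hour
FIT = 1e9 / 36460 ≈ 27427 failures per 1e9 hours (nearest whole number)

λ = 2.743e-05 /h, FIT = 27427


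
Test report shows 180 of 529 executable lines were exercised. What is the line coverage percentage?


Coverage = covered / total * 100
Coverage = 180 / 529 * 100
Coverage = 34.03%

34.03%


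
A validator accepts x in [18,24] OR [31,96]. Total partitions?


Valid ranges: [18,24] and [31,96]
Class 1: x < 18 — invalid
Class 2: 18 ≤ x ≤ 24 — valid
Class 3: 24 < x < 31 — invalid (gap between ranges)
Class 4: 31 ≤ x ≤ 96 — valid
Class 5: x > 96 — invalid
Total equivalence classes: 5

5 equivalence classes


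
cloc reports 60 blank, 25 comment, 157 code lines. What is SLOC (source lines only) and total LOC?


Total LOC = blank + comment + code
Total LOC = 60 + 25 + 157 = 242
SLOC (source only) = code = 157

Total LOC: 242, SLOC: 157


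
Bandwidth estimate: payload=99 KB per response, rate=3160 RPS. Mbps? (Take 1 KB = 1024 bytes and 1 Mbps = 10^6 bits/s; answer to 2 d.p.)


Formula: Mbps = payload_bytes * RPS * 8 / 1e6
Payload per request = 99 KB = 99 * 1024 = 101376 bytes
Total bytes/sec = 101376 * 3160 = 320348160
Total bits/sec = 320348160 * 8 = 2562785280
Mbps = 2562785280 / 1e6 = 2562.79

2562.79 Mbps


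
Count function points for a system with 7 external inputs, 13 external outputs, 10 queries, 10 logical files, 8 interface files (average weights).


UFP = EI*4 + EO*5 + EQ*4 + ILF*10 + EIF*7
UFP = 7*4 + 13*5 + 10*4 + 10*10 + 8*7
UFP = 28 + 65 + 40 + 100 + 56
UFP = 289

289


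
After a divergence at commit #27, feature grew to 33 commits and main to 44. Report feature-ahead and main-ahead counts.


Common ancestor: commit #27
feature commits after divergence: 33 - 27 = 6
main commits after divergence: 44 - 27 = 17
feature is 6 commits ahead of main
main is 17 commits ahead of feature

feature ahead: 6, main ahead: 17


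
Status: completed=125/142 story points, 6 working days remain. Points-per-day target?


Formula: Required rate = Remaining points / Days left
Remaining = 142 - 125 = 17 points
Required rate = 17 / 6 = 2.83 points/day

2.83 points/day


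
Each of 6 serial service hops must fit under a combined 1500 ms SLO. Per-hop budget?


Formula: per_stage = total_budget / stages
per_stage = 1500 / 6
per_stage = 250.0 ms

250.0 ms


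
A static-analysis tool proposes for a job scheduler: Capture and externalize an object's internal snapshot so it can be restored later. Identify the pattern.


This matches the Memento pattern

Memento


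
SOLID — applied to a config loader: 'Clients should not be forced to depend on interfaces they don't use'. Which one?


This describes the Interface Segregation Principle (ISP)

Interface Segregation Principle (ISP)


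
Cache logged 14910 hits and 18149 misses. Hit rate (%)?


Formula: hit rate = hits / (hits + misses) * 100
hit rate = 14910 / (14910 + 18149) * 100
hit rate = 14910 / 33059 * 100
hit rate = 45.1%

45.1%


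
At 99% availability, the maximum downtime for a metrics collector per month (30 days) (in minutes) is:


Formula: allowed downtime = period * (100 - SLA) / 100
Period (month (30 days)) = 43200 minutes
Unavailability fraction = (100 - 99.0) / 100
Allowed downtime = 43200 * (100 - 99.0) / 100
Allowed downtime = 432.0 minutes

432.0 minutes


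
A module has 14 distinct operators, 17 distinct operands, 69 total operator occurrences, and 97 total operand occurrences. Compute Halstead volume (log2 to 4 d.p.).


Formula: V = N * log2(η), where N = N1 + N2 and η = η1 + η2
η = 14 + 17 = 31
N = 69 + 97 = 166
log2(31) ≈ 4.9542
V = 166 * 4.9542 = 822.40

822.40


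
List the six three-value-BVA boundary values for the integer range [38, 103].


Range: [38, 103]
Boundaries: just below min, min, min+1, max-1, max, just above max
Values: [37, 38, 39, 102, 103, 104]

[37, 38, 39, 102, 103, 104]


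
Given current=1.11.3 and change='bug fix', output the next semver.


Current: 1.11.3
Change category: 'bug fix' → patch bump
SemVer rule: patch bump → increment PATCH (MAJOR and MINOR unchanged)
New: 1.11.4

1.11.4


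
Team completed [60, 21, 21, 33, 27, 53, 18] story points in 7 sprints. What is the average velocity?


Formula: Avg velocity = Total points / Number of sprints
Points: [60, 21, 21, 33, 27, 53, 18]
Sum = 60 + 21 + 21 + 33 + 27 + 53 + 18 = 233
Avg velocity = 233 / 7 = 33.29 points/sprint

33.29 points/sprint


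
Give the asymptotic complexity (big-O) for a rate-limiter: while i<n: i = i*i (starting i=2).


Reasoning: squaring drives double-exponential growth; iterations ~ log log n
Complexity: O(log log n)

O(log log n)


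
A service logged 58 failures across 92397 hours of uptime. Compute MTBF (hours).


Formula: MTBF = Total operating time / Number of failures
MTBF = 92397 / 58
MTBF = 1593.05 hours

1593.05 hours


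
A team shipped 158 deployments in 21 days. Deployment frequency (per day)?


Formula: deployments per day = releases / days
= 158 / 21
= 7.524 deploys/day
(equivalently, 52.67 deploys/week)

7.524 deploys/day


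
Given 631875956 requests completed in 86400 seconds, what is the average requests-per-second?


Formula: throughput = requests / seconds
throughput = 631875956 / 86400
throughput = 7313.38 requests/second

7313.38 requests/second


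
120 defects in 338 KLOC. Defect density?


Defect density = defects / KLOC
Defect density = 120 / 338
Defect density = 0.355 defects/KLOC

0.355 defects/KLOC


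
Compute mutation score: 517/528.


Mutation score = killed / total * 100
Mutation score = 517 / 528 * 100
Mutation score = 97.92%

97.92%


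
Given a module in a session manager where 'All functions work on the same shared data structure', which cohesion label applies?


Reasoning: Functions share data
Type: Communicational cohesion

Communicational cohesion


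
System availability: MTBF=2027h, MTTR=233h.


Availability = MTBF / (MTBF + MTTR)
Availability = 2027 / (2027 + 233)
Availability = 2027 / 2260
Availability = 89.6903%

89.6903%


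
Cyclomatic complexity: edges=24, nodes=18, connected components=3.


Formula: V(G) = E - N + 2P
V(G) = 24 - 18 + 2*3
V(G) = 6 + 6
V(G) = 12

12


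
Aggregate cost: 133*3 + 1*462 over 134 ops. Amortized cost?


Formula: Amortized cost = Total cost / Operations
Total cost = (133 * 3) + (1 * 462)
Total cost = 399 + 462 = 861
Amortized = 861 / 134 = 6.4254

6.4254


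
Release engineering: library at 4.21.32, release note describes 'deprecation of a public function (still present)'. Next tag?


Current: 4.21.32
Change category: 'deprecation of a public function (still present)' → minor bump
SemVer rule: minor bump → increment MINOR, reset PATCH to 0 (MAJOR unchanged)
New: 4.22.0

4.22.0


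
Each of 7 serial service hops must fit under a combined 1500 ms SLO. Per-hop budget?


Formula: per_stage = total_budget / stages
per_stage = 1500 / 7
per_stage = 214.29 ms

214.29 ms


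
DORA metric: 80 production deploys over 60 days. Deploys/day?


Formula: deployments per day = releases / days
= 80 / 60
= 1.333 deploys/day
(equivalently, 9.33 deploys/week)

1.333 deploys/day


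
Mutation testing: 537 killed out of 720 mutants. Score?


Mutation score = killed / total * 100
Mutation score = 537 / 720 * 100
Mutation score = 74.58%

74.58%


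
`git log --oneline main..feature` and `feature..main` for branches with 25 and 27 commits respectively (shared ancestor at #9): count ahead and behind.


Common ancestor: commit #9
feature commits after divergence: 25 - 9 = 16
main commits after divergence: 27 - 9 = 18
feature is 16 commits ahead of main
main is 18 commits ahead of feature

feature ahead: 16, main ahead: 18


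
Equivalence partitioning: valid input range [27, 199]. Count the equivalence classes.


Valid range: [27, 199]
Class 1: x < 27 — invalid
Class 2: 27 ≤ x ≤ 199 — valid
Class 3: x > 199 — invalid
Total equivalence classes: 3

3 equivalence classes


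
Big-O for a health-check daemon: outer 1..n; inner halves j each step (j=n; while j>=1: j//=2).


Reasoning: n times log n
Complexity: O(n log n)

O(n log n)


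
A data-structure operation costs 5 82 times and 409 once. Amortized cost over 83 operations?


Formula: Amortized cost = Total cost / Operations
Total cost = (82 * 5) + (1 * 409)
Total cost = 410 + 409 = 819
Amortized = 819 / 83 = 9.8675

9.8675


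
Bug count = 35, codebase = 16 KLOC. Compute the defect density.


Defect density = defects / KLOC
Defect density = 35 / 16
Defect density = 2.188 defects/KLOC

2.188 defects/KLOC


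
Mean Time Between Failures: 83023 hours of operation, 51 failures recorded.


Formula: MTBF = Total operating time / Number of failures
MTBF = 83023 / 51
MTBF = 1627.9 hours

1627.9 hours


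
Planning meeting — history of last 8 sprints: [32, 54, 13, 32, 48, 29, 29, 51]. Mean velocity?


Formula: Avg velocity = Total points / Number of sprints
Points: [32, 54, 13, 32, 48, 29, 29, 51]
Sum = 32 + 54 + 13 + 32 + 48 + 29 + 29 + 51 = 288
Avg velocity = 288 / 8 = 36.0 points/sprint

36.0 points/sprint


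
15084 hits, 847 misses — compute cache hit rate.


Formula: hit rate = hits / (hits + misses) * 100
hit rate = 15084 / (15084 + 847) * 100
hit rate = 15084 / 15931 * 100
hit rate = 94.68%

94.68%


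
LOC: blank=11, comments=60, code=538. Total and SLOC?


Total LOC = blank + comment + code
Total LOC = 11 + 60 + 538 = 609
SLOC (source only) = code = 538

Total LOC: 609, SLOC: 538


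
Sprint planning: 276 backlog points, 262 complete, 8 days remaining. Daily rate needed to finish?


Formula: Required rate = Remaining points / Days left
Remaining = 276 - 262 = 14 points
Required rate = 14 / 8 = 1.75 points/day

1.75 points/day


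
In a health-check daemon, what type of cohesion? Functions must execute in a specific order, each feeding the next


Reasoning: Output of one is input to next
Type: Sequential cohesion

Sequential cohesion


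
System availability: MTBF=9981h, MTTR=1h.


Availability = MTBF / (MTBF + MTTR)
Availability = 9981 / (9981 + 1)
Availability = 9981 / 9982
Availability = 99.99%

99.99%


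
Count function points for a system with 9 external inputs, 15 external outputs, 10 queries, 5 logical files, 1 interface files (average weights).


UFP = EI*4 + EO*5 + EQ*4 + ILF*10 + EIF*7
UFP = 9*4 + 15*5 + 10*4 + 5*10 + 1*7
UFP = 36 + 75 + 40 + 50 + 7
UFP = 208

208


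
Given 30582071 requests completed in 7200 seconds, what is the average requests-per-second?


Formula: throughput = requests / seconds
throughput = 30582071 / 7200
throughput = 4247.51 requests/second

4247.51 requests/second


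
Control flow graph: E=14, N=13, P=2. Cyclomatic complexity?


Formula: V(G) = E - N + 2P
V(G) = 14 - 13 + 2*2
V(G) = 1 + 4
V(G) = 5

5


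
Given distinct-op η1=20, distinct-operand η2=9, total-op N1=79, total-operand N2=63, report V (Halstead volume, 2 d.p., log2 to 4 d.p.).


Formula: V = N * log2(η), where N = N1 + N2 and η = η1 + η2
η = 20 + 9 = 29
N = 79 + 63 = 142
log2(29) ≈ 4.8580
V = 142 * 4.8580 = 689.84

689.84


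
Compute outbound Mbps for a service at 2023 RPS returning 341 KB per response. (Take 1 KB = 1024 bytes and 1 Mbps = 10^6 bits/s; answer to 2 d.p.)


Formula: Mbps = payload_bytes * RPS * 8 / 1e6
Payload per request = 341 KB = 341 * 1024 = 349184 bytes
Total bytes/sec = 349184 * 2023 = 706399232
Total bits/sec = 706399232 * 8 = 5651193856
Mbps = 5651193856 / 1e6 = 5651.19

5651.19 Mbps


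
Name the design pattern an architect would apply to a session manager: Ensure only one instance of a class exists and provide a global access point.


This matches the Singleton pattern

Singleton


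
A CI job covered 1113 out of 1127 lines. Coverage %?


Coverage = covered / total * 100
Coverage = 1113 / 1127 * 100
Coverage = 98.76%

98.76%


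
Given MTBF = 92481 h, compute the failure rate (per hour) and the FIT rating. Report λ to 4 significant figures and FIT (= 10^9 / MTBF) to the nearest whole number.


Formula: λ = 1 / MTBF; FIT = λ × 1e9 = 1e9 / MTBF
λ = 1 / 92481 ≈ 1.081e-05 failures/hour
FIT = 1e9 / 92481 ≈ 10813 failures per 1e9 hours (nearest whole number)

λ = 1.081e-05 /h, FIT = 10813


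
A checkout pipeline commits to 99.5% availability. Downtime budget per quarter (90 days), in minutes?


Formula: allowed downtime = period * (100 - SLA) / 100
Period (quarter (90 days)) = 129600 minutes
Unavailability fraction = (100 - 99.5) / 100
Allowed downtime = 129600 * (100 - 99.5) / 100
Allowed downtime = 648.0 minutes

648.0 minutes


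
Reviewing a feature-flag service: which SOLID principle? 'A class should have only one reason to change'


This describes the Single Responsibility Principle (SRP)

Single Responsibility Principle (SRP)


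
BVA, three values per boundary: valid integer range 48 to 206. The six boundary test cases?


Range: [48, 206]
Boundaries: just below min, min, min+1, max-1, max, just above max
Values: [47, 48, 49, 205, 206, 207]

[47, 48, 49, 205, 206, 207]


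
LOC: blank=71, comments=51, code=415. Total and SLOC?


Total LOC = blank + comment + code
Total LOC = 71 + 51 + 415 = 537
SLOC (source only) = code = 415

Total LOC: 537, SLOC: 415


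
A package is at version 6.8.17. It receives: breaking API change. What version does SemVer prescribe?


Current: 6.8.17
Change category: 'breaking API change' → major bump
SemVer rule: major bump → increment MAJOR, reset MINOR and PATCH to 0
New: 7.0.0

7.0.0


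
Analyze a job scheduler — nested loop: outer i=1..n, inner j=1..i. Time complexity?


Reasoning: triangle: n(n+1)/2 ~ n^2/2
Complexity: O(n^2)

O(n^2)


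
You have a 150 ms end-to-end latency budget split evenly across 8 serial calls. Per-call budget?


Formula: per_stage = total_budget / stages
per_stage = 150 / 8
per_stage = 18.75 ms

18.75 ms


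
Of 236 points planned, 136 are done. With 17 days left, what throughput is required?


Formula: Required rate = Remaining points / Days left
Remaining = 236 - 136 = 100 points
Required rate = 100 / 17 = 5.88 points/day

5.88 points/day


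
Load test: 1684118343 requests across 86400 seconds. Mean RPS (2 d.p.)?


Formula: throughput = requests / seconds
throughput = 1684118343 / 86400
throughput = 19492.11 requests/second

19492.11 requests/second


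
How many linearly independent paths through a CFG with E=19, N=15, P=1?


Formula: V(G) = E - N + 2P
V(G) = 19 - 15 + 2*1
V(G) = 4 + 2
V(G) = 6

6


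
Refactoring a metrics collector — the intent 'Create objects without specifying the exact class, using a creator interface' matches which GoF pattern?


This matches the Factory Method pattern

Factory Method


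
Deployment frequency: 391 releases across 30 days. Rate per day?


Formula: deployments per day = releases / days
= 391 / 30
= 13.033 deploys/day
(equivalently, 91.23 deploys/week)

13.033 deploys/day


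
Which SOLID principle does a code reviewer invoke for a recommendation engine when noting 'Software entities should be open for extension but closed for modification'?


This describes the Open/Closed Principle (OCP)

Open/Closed Principle (OCP)


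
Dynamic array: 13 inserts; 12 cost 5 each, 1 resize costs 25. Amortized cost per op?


Formula: Amortized cost = Total cost / Operations
Total cost = (12 * 5) + (1 * 25)
Total cost = 60 + 25 = 85
Amortized = 85 / 13 = 6.5385

6.5385


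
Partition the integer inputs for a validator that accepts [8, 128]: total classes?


Valid range: [8, 128]
Class 1: x < 8 — invalid
Class 2: 8 ≤ x ≤ 128 — valid
Class 3: x > 128 — invalid
Total equivalence classes: 3

3 equivalence classes


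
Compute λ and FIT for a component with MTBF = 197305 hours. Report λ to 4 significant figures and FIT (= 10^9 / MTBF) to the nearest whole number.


Formula: λ = 1 / MTBF; FIT = λ × 1e9 = 1e9 / MTBF
λ = 1 / 197305 ≈ 5.068e-06 failures/hour
FIT = 1e9 / 197305 ≈ 5068 failures per 1e9 hours (nearest whole number)

λ = 5.068e-06 /h, FIT = 5068


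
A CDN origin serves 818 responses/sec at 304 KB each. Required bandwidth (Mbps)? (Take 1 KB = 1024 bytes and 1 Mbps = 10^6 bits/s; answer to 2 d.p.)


Formula: Mbps = payload_bytes * RPS * 8 / 1e6
Payload per request = 304 KB = 304 * 1024 = 311296 bytes
Total bytes/sec = 311296 * 818 = 254640128
Total bits/sec = 254640128 * 8 = 2037121024
Mbps = 2037121024 / 1e6 = 2037.12

2037.12 Mbps


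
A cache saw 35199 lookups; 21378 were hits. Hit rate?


Formula: hit rate = hits / (hits + misses) * 100
hit rate = 21378 / (21378 + 13821) * 100
hit rate = 21378 / 35199 * 100
hit rate = 60.73%

60.73%


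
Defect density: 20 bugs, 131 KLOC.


Defect density = defects / KLOC
Defect density = 20 / 131
Defect density = 0.153 defects/KLOC

0.153 defects/KLOC


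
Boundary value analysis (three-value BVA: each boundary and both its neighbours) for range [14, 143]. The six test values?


Range: [14, 143]
Boundaries: just below min, min, min+1, max-1, max, just above max
Values: [13, 14, 15, 142, 143, 144]

[13, 14, 15, 142, 143, 144]


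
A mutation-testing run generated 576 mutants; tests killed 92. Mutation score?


Mutation score = killed / total * 100
Mutation score = 92 / 576 * 100
Mutation score = 15.97%

15.97%


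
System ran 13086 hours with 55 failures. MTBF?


Formula: MTBF = Total operating time / Number of failures
MTBF = 13086 / 55
MTBF = 237.93 hours

237.93 hours


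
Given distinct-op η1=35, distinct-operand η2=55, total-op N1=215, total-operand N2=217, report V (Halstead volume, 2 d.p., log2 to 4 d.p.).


Formula: V = N * log2(η), where N = N1 + N2 and η = η1 + η2
η = 35 + 55 = 90
N = 215 + 217 = 432
log2(90) ≈ 6.4919
V = 432 * 6.4919 = 2804.50

2804.50


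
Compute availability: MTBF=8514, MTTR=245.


Availability = MTBF / (MTBF + MTTR)
Availability = 8514 / (8514 + 245)
Availability = 8514 / 8759
Availability = 97.2029%

97.2029%


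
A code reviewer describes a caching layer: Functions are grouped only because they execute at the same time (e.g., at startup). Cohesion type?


Reasoning: Related by timing only
Type: Temporal cohesion

Temporal cohesion


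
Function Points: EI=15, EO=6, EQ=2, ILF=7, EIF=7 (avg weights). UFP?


UFP = EI*4 + EO*5 + EQ*4 + ILF*10 + EIF*7
UFP = 15*4 + 6*5 + 2*4 + 7*10 + 7*7
UFP = 60 + 30 + 8 + 70 + 49
UFP = 217

217


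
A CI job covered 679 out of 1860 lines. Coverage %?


Coverage = covered / total * 100
Coverage = 679 / 1860 * 100
Coverage = 36.51%

36.51%


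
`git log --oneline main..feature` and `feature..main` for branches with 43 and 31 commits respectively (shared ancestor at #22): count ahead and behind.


Common ancestor: commit #22
feature commits after divergence: 43 - 22 = 21
main commits after divergence: 31 - 22 = 9
feature is 21 commits ahead of main
main is 9 commits ahead of feature

feature ahead: 21, main ahead: 9


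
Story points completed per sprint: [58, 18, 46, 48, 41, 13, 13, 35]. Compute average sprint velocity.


Formula: Avg velocity = Total points / Number of sprints
Points: [58, 18, 46, 48, 41, 13, 13, 35]
Sum = 58 + 18 + 46 + 48 + 41 + 13 + 13 + 35 = 272
Avg velocity = 272 / 8 = 34.0 points/sprint

34.0 points/sprint


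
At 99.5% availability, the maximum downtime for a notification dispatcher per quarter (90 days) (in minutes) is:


Formula: allowed downtime = period * (100 - SLA) / 100
Period (quarter (90 days)) = 129600 minutes
Unavailability fraction = (100 - 99.5) / 100
Allowed downtime = 129600 * (100 - 99.5) / 100
Allowed downtime = 648.0 minutes

648.0 minutes


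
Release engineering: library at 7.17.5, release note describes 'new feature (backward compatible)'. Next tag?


Current: 7.17.5
Change category: 'new feature (backward compatible)' → minor bump
SemVer rule: minor bump → increment MINOR, reset PATCH to 0 (MAJOR unchanged)
New: 7.18.0

7.18.0


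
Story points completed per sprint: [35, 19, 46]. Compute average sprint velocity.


Formula: Avg velocity = Total points / Number of sprints
Points: [35, 19, 46]
Sum = 35 + 19 + 46 = 100
Avg velocity = 100 / 3 = 33.33 points/sprint

33.33 points/sprint


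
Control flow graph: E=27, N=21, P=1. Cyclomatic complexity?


Formula: V(G) = E - N + 2P
V(G) = 27 - 21 + 2*1
V(G) = 6 + 2
V(G) = 8

8


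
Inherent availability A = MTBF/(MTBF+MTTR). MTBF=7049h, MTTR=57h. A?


Availability = MTBF / (MTBF + MTTR)
Availability = 7049 / (7049 + 57)
Availability = 7049 / 7106
Availability = 99.1979%

99.1979%


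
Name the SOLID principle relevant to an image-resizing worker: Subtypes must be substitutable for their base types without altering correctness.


This describes the Liskov Substitution Principle (LSP)

Liskov Substitution Principle (LSP)


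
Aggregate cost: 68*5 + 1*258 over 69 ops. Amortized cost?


Formula: Amortized cost = Total cost / Operations
Total cost = (68 * 5) + (1 * 258)
Total cost = 340 + 258 = 598
Amortized = 598 / 69 = 8.6667

8.6667


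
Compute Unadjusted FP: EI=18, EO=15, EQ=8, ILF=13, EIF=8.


UFP = EI*4 + EO*5 + EQ*4 + ILF*10 + EIF*7
UFP = 18*4 + 15*5 + 8*4 + 13*10 + 8*7
UFP = 72 + 75 + 32 + 130 + 56
UFP = 365

365


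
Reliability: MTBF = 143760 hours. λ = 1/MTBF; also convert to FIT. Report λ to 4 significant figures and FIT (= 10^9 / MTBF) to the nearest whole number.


Formula: λ = 1 / MTBF; FIT = λ × 1e9 = 1e9 / MTBF
λ = 1 / 143760 ≈ 6.956e-06 failures/hour
FIT = 1e9 / 143760 ≈ 6956 failures per 1e9 hours (nearest whole number)

λ = 6.956e-06 /h, FIT = 6956


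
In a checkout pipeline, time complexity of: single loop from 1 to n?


Reasoning: one pass through n items
Complexity: O(n)

O(n)


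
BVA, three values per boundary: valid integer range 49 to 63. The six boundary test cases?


Range: [49, 63]
Boundaries: just below min, min, min+1, max-1, max, just above max
Values: [48, 49, 50, 62, 63, 64]

[48, 49, 50, 62, 63, 64]


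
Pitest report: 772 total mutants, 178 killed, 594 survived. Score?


Mutation score = killed / total * 100
Mutation score = 178 / 772 * 100
Mutation score = 23.06%

23.06%


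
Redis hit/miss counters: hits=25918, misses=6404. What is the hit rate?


Formula: hit rate = hits / (hits + misses) * 100
hit rate = 25918 / (25918 + 6404) * 100
hit rate = 25918 / 32322 * 100
hit rate = 80.19%

80.19%


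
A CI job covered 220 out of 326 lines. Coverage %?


Coverage = covered / total * 100
Coverage = 220 / 326 * 100
Coverage = 67.48%

67.48%


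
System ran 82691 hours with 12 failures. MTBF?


Formula: MTBF = Total operating time / Number of failures
MTBF = 82691 / 12
MTBF = 6890.92 hours

6890.92 hours


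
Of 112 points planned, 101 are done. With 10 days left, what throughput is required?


Formula: Required rate = Remaining points / Days left
Remaining = 112 - 101 = 11 points
Required rate = 11 / 10 = 1.1 points/day

1.1 points/day


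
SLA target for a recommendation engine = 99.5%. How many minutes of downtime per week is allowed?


Formula: allowed downtime = period * (100 - SLA) / 100
Period (week) = 10080 minutes
Unavailability fraction = (100 - 99.5) / 100
Allowed downtime = 10080 * (100 - 99.5) / 100
Allowed downtime = 50.4 minutes

50.4 minutes


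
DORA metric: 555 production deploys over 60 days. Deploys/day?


Formula: deployments per day = releases / days
= 555 / 60
= 9.25 deploys/day
(equivalently, 64.75 deploys/week)

9.25 deploys/day


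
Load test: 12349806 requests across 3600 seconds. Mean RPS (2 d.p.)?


Formula: throughput = requests / seconds
throughput = 12349806 / 3600
throughput = 3430.5 requests/second

3430.5 requests/second


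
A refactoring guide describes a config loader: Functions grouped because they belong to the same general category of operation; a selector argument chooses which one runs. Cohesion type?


Reasoning: Grouped by category of activity, not by data or sequence
Type: Logical cohesion

Logical cohesion


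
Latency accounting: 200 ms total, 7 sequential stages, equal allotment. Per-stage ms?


Formula: per_stage = total_budget / stages
per_stage = 200 / 7
per_stage = 28.57 ms

28.57 ms


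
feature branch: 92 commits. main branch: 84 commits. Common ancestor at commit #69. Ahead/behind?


Common ancestor: commit #69
feature commits after divergence: 92 - 69 = 23
main commits after divergence: 84 - 69 = 15
feature is 23 commits ahead of main
main is 15 commits ahead of feature

feature ahead: 23, main ahead: 15


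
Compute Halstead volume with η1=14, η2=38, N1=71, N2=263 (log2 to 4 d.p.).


Formula: V = N * log2(η), where N = N1 + N2 and η = η1 + η2
η = 14 + 38 = 52
N = 71 + 263 = 334
log2(52) ≈ 5.7004
V = 334 * 5.7004 = 1903.93

1903.93


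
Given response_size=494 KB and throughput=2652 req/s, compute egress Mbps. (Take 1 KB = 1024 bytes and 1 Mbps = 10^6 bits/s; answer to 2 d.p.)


Formula: Mbps = payload_bytes * RPS * 8 / 1e6
Payload per request = 494 KB = 494 * 1024 = 505856 bytes
Total bytes/sec = 505856 * 2652 = 1341530112
Total bits/sec = 1341530112 * 8 = 10732240896
Mbps = 10732240896 / 1e6 = 10732.24

10732.24 Mbps


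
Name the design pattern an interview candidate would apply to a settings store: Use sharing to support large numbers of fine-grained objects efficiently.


This matches the Flyweight pattern

Flyweight


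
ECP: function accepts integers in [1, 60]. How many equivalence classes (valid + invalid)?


Valid range: [1, 60]
Class 1: x < 1 — invalid
Class 2: 1 ≤ x ≤ 60 — valid
Class 3: x > 60 — invalid
Total equivalence classes: 3

3 equivalence classes


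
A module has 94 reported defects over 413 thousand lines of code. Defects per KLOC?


Defect density = defects / KLOC
Defect density = 94 / 413
Defect density = 0.228 defects/KLOC

0.228 defects/KLOC


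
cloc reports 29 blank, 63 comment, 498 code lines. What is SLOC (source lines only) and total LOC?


Total LOC = blank + comment + code
Total LOC = 29 + 63 + 498 = 590
SLOC (source only) = code = 498

Total LOC: 590, SLOC: 498


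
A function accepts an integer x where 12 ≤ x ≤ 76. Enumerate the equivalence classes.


Valid range: [12, 76]
Class 1: x < 12 — invalid
Class 2: 12 ≤ x ≤ 76 — valid
Class 3: x > 76 — invalid
Total equivalence classes: 3

3 equivalence classes


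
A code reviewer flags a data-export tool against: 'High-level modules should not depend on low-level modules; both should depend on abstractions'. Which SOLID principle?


This describes the Dependency Inversion Principle (DIP)

Dependency Inversion Principle (DIP)


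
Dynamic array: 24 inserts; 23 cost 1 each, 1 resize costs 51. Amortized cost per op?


Formula: Amortized cost = Total cost / Operations
Total cost = (23 * 1) + (1 * 51)
Total cost = 23 + 51 = 74
Amortized = 74 / 24 = 3.0833

3.0833


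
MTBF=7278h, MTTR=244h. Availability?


Availability = MTBF / (MTBF + MTTR)
Availability = 7278 / (7278 + 244)
Availability = 7278 / 7522
Availability = 96.7562%

96.7562%


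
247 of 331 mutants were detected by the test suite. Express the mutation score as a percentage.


Mutation score = killed / total * 100
Mutation score = 247 / 331 * 100
Mutation score = 74.62%

74.62%


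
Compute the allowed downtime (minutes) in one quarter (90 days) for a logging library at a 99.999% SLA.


Formula: allowed downtime = period * (100 - SLA) / 100
Period (quarter (90 days)) = 129600 minutes
Unavailability fraction = (100 - 99.999) / 100
Allowed downtime = 129600 * (100 - 99.999) / 100
Allowed downtime = 1.296 minutes

1.296 minutes


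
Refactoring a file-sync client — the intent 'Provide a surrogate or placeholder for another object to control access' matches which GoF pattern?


This matches the Proxy pattern

Proxy


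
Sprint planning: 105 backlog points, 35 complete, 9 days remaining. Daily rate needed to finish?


Formula: Required rate = Remaining points / Days left
Remaining = 105 - 35 = 70 points
Required rate = 70 / 9 = 7.78 points/day

7.78 points/day


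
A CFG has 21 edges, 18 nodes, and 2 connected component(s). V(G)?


Formula: V(G) = E - N + 2P
V(G) = 21 - 18 + 2*2
V(G) = 3 + 4
V(G) = 7

7


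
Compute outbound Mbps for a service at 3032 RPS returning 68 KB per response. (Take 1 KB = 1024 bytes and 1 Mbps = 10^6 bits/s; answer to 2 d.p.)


Formula: Mbps = payload_bytes * RPS * 8 / 1e6
Payload per request = 68 KB = 68 * 1024 = 69632 bytes
Total bytes/sec = 69632 * 3032 = 211124224
Total bits/sec = 211124224 * 8 = 1688993792
Mbps = 1688993792 / 1e6 = 1688.99

1688.99 Mbps


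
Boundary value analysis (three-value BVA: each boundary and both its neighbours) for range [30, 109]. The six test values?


Range: [30, 109]
Boundaries: just below min, min, min+1, max-1, max, just above max
Values: [29, 30, 31, 108, 109, 110]

[29, 30, 31, 108, 109, 110]


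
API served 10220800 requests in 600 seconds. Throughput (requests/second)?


Formula: throughput = requests / seconds
throughput = 10220800 / 600
throughput = 17034.67 requests/second

17034.67 requests/second


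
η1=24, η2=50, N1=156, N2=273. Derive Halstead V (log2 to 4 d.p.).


Formula: V = N * log2(η), where N = N1 + N2 and η = η1 + η2
η = 24 + 50 = 74
N = 156 + 273 = 429
log2(74) ≈ 6.2095
V = 429 * 6.2095 = 2663.88

2663.88


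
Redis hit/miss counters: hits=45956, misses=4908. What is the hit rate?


Formula: hit rate = hits / (hits + misses) * 100
hit rate = 45956 / (45956 + 4908) * 100
hit rate = 45956 / 50864 * 100
hit rate = 90.35%

90.35%


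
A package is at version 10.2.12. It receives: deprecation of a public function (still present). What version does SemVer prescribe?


Current: 10.2.12
Change category: 'deprecation of a public function (still present)' → minor bump
SemVer rule: minor bump → increment MINOR, reset PATCH to 0 (MAJOR unchanged)
New: 10.3.0

10.3.0


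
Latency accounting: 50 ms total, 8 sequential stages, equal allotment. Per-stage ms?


Formula: per_stage = total_budget / stages
per_stage = 50 / 8
per_stage = 6.25 ms

6.25 ms


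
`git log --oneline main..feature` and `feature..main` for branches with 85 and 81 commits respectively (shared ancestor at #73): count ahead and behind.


Common ancestor: commit #73
feature commits after divergence: 85 - 73 = 12
main commits after divergence: 81 - 73 = 8
feature is 12 commits ahead of main
main is 8 commits ahead of feature

feature ahead: 12, main ahead: 8


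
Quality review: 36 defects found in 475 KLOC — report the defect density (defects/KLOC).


Defect density = defects / KLOC
Defect density = 36 / 475
Defect density = 0.076 defects/KLOC

0.076 defects/KLOC


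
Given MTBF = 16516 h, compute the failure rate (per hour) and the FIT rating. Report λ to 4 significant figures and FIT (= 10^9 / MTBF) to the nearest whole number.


Formula: λ = 1 / MTBF; FIT = λ × 1e9 = 1e9 / MTBF
λ = 1 / 16516 ≈ 6.055e-05 failures/hour
FIT = 1e9 / 16516 ≈ 60547 failures per 1e9 hours (nearest whole number)

λ = 6.055e-05 /h, FIT = 60547


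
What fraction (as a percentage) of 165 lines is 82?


Coverage = covered / total * 100
Coverage = 82 / 165 * 100
Coverage = 49.7%

49.7%


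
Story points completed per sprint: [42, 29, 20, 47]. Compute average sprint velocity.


Formula: Avg velocity = Total points / Number of sprints
Points: [42, 29, 20, 47]
Sum = 42 + 29 + 20 + 47 = 138
Avg velocity = 138 / 4 = 34.5 points/sprint

34.5 points/sprint


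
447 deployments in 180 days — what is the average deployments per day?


Formula: deployments per day = releases / days
= 447 / 180
= 2.483 deploys/day
(equivalently, 17.38 deploys/week)

2.483 deploys/day


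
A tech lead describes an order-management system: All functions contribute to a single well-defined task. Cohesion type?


Reasoning: Best: single purpose
Type: Functional cohesion

Functional cohesion


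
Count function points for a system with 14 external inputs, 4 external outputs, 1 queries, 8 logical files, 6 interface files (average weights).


UFP = EI*4 + EO*5 + EQ*4 + ILF*10 + EIF*7
UFP = 14*4 + 4*5 + 1*4 + 8*10 + 6*7
UFP = 56 + 20 + 4 + 80 + 42
UFP = 202

202


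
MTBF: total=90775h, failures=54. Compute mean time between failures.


Formula: MTBF = Total operating time / Number of failures
MTBF = 90775 / 54
MTBF = 1681.02 hours

1681.02 hours


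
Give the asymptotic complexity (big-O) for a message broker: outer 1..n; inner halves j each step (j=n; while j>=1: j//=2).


Reasoning: n times log n
Complexity: O(n log n)

O(n log n)
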